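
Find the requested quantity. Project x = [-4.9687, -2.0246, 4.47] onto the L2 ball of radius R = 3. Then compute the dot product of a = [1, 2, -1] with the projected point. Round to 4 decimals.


Step 1: Compute ||x|| (intermediates to 6 decimals).
||x|| = sqrt((-4.9687)^2 + (-2.0246)^2 + 4.47^2) = 6.983401
Step 2: Project.
Since ||x|| > R, scale = R/||x|| = 3/6.983401 = 0.42959, proj(x) = scale * x
proj(x) = [-2.134504, -0.869748, 1.920267]
Step 3: Dot product.
a^T * proj(x) = 1*(-2.134504) + 2*(-0.869748) - 1*1.920267 = -5.7943


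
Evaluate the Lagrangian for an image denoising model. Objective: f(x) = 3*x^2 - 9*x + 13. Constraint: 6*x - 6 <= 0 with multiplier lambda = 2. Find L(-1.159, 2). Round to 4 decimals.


Step 1: Evaluate f(x).
f(-1.159) = 3*(-1.159)^2 - 9*(-1.159) + 13 = 27.4608
Step 2: Evaluate g(x).
g(-1.159) = 6*-1.159 - 6 = -12.954
Step 3: Compute Lagrangian.
L = 27.4608 + 2*-12.954 = 1.5528


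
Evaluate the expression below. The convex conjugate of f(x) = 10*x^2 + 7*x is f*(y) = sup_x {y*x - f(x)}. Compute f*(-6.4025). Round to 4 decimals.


f*(y) = sup_x {y*x - a*x^2 - b*x} = sup_x {(y-b)*x - a*x^2}
FOC: (y - b) - 2a*x = 0 => x* = (y - b)/(2a)
x* = (-6.4025 - 7)/(2*10) = -0.6701
f*(-6.4025) = (y-b)^2/(4a) = (-6.4025 - 7)^2/(4*10)
= 179.627/40 = 4.4907


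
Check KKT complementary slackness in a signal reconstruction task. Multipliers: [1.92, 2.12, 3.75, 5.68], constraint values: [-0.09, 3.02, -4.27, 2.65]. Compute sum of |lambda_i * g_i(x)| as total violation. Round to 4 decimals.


KKT complementary slackness check:
lambda_1 * g_1 = 1.92 * -0.09 = -0.1728
lambda_2 * g_2 = 2.12 * 3.02 = 6.4024
lambda_3 * g_3 = 3.75 * -4.27 = -16.0125
lambda_4 * g_4 = 5.68 * 2.65 = 15.052
Total violation = 0.1728 + 6.4024 + 16.0125 + 15.052 = 37.6397


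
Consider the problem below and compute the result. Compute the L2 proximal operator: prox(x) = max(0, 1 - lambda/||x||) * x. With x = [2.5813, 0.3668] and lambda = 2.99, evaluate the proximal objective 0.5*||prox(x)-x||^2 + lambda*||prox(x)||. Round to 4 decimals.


Step 1: Compute ||x||.
||x|| = 2.6072
Step 2: Compute scaling factor.
scale = max(0, 1 - 2.99/2.6072) = 0.0
Step 3: prox(x) = [0.0, 0.0]
||prox(x)|| = 0.0
Step 4: Proximal objective.
0.5*||prox-x||^2 = 3.3988
lambda*||prox|| = 0.0
Total = 3.3988


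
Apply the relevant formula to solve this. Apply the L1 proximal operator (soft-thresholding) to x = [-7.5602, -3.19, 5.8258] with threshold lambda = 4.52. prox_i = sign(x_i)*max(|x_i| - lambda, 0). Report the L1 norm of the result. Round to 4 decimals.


Soft-thresholding with lambda = 4.52:
prox(-7.5602) = sign(-7.5602)*max(|-7.5602| - 4.52, 0) = -3.0402
prox(-3.19) = sign(-3.19)*max(|-3.19| - 4.52, 0) = 0.0
prox(5.8258) = sign(5.8258)*max(|5.8258| - 4.52, 0) = 1.3058
prox(x) = [-3.0402, 0.0, 1.3058]
||prox(x)||_1 = 3.0402 + 0.0 + 1.3058 = 4.346


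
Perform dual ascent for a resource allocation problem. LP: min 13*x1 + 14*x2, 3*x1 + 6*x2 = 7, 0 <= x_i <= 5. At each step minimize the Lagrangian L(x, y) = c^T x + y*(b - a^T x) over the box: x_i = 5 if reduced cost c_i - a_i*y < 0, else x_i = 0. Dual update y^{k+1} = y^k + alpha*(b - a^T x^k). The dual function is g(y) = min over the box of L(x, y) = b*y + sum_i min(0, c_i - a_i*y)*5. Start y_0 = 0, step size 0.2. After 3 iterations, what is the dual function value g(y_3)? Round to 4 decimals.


Dual ascent for LP: min 13*x1 + 14*x2, 3*x1 + 6*x2 = 7, 0 <= x_i <= 5
Step 1: y^k = 0.0, reduced costs: (13.0, 14.0)
  x^k = (0.0, 0.0), subgradient = b - a^T x = 7.0
  y^{k+1} = 0.0 + 0.2*7.0 = 1.4
Step 2: y^k = 1.4, reduced costs: (8.8, 5.6)
  x^k = (0.0, 0.0), subgradient = b - a^T x = 7.0
  y^{k+1} = 1.4 + 0.2*7.0 = 2.8
Step 3: y^k = 2.8, reduced costs: (4.6, -2.8)
  x^k = (0.0, 5.0), subgradient = b - a^T x = -23.0
  y^{k+1} = 2.8 + 0.2*-23.0 = -1.8
Dual objective at y_3 = -1.8: reduced costs (18.4, 24.8), box minimizer x = (0.0, 0.0)
g(y_3) = b*y + (c1 - a1*y)*x1 + (c2 - a2*y)*x2 = 7*(-1.8) + 18.4*0.0 + 24.8*0.0 = -12.6 + 0.0 + 0.0 = -12.6


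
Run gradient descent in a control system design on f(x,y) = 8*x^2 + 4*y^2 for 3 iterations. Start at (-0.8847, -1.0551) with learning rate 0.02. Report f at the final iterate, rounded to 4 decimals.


Gradient descent on f(x,y) = 8*x^2 + 4*y^2.
Starting point: (-0.8847, -1.0551), alpha = 0.02
Step 1: grad_x = 2*8*-0.8847 = -14.1552, grad_y = 2*4*-1.0551 = -8.4408
  x_1 = -0.8847 - 0.02*-14.1552 = -0.6016
  y_1 = -1.0551 - 0.02*-8.4408 = -0.8863
Step 2: grad_x = 2*8*-0.6016 = -9.6255, grad_y = 2*4*-0.8863 = -7.0903
  x_2 = -0.6016 - 0.02*-9.6255 = -0.4091
  y_2 = -0.8863 - 0.02*-7.0903 = -0.7445
Step 3: grad_x = 2*8*-0.4091 = -6.5454, grad_y = 2*4*-0.7445 = -5.9558
  x_3 = -0.4091 - 0.02*-6.5454 = -0.2782
  y_3 = -0.7445 - 0.02*-5.9558 = -0.6254
f(-0.2782, -0.6254) = 8*(-0.2782)^2 + 4*(-0.6254)^2 = 2.1834


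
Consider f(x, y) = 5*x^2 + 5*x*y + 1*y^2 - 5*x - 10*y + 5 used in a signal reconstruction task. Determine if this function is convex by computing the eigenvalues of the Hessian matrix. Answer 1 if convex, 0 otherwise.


The Hessian of f(x,y) = 5*x^2 + 5*x*y + 1*y^2 - 5*x - 10*y + 5 is:
H = [[10, 5], [5, 2]]
Trace = 10 + 2 = 12
Determinant = 10*2 - (5)^2 = -5
Discriminant = (12)^2 - 4*-5 = 164.0
Eigenvalues: lambda_1 = -0.4031, lambda_2 = 12.4031
The function is not convex.

0


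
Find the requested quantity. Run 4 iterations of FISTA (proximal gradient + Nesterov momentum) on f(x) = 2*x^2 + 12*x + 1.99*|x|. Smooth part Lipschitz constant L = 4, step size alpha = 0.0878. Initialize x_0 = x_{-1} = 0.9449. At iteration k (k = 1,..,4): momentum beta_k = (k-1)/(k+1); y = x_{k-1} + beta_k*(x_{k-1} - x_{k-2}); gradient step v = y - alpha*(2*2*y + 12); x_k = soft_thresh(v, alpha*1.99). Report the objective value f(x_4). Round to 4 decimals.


FISTA on f(x) = 2*x^2 + 12*x + 1.99*|x|
L = 4, alpha = 0.0878
Iteration 1: beta = 0.0, y = 0.9449 + 0.0*(0.9449 - 0.9449) = 0.9449
  grad(y) = 15.7796, v = y - alpha*grad = -0.4405
  prox(v) = soft_thresh(-0.4405, 0.1747) = -0.2658
Iteration 2: beta = 0.3333, y = -0.2658 + 0.3333*(-0.2658 - 0.9449) = -0.6694
  grad(y) = 9.3224, v = y - alpha*grad = -1.4879
  prox(v) = soft_thresh(-1.4879, 0.1747) = -1.3132
Iteration 3: beta = 0.5, y = -1.3132 + 0.5*(-1.3132 + 0.2658) = -1.8369
  grad(y) = 4.6525, v = y - alpha*grad = -2.2454
  prox(v) = soft_thresh(-2.2454, 0.1747) = -2.0706
Iteration 4: beta = 0.6, y = -2.0706 + 0.6*(-2.0706 + 1.3132) = -2.5251
  grad(y) = 1.8996, v = y - alpha*grad = -2.6919
  prox(v) = soft_thresh(-2.6919, 0.1747) = -2.5172
f(x_4) = 2*(-2.5172)^2 + 12*(-2.5172) + 1.99*|-2.5172| = -12.5246


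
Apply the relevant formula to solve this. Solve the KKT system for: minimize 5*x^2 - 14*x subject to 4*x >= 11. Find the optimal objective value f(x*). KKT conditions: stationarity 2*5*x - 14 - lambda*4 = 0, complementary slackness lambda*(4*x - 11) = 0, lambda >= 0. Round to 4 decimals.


Step 1: Try lambda = 0 (constraint inactive).
x_unc = 14/(2*5) = 1.4
Check: 4*1.4 = 5.6 < 11 -- violated!
Step 2: Constraint must be active: 4*x = 11
x* = 11/4 = 2.75
lambda = (2*5*2.75 - 14)/4 = 3.375
Step 3: Compute optimal value.
f(x*) = 5*2.75^2 - 14*2.75 = -0.6875


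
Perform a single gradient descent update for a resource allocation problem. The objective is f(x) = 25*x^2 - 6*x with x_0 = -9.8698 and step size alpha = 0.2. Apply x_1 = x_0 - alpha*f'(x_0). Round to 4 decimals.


We compute the gradient at x_0 and apply the update.
f'(x) = 50*x - 6
f'(-9.8698) = 50*-9.8698 - 6 = -499.49
x_1 = -9.8698 - 0.2*-499.49 = 90.0282


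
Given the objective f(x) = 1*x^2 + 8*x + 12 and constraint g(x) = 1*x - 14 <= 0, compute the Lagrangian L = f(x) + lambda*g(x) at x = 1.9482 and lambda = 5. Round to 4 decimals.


Step 1: Evaluate f(x).
f(1.9482) = 1*1.9482^2 + 8*1.9482 + 12 = 31.3811
Step 2: Evaluate g(x).
g(1.9482) = 1*1.9482 - 14 = -12.0518
Step 3: Compute Lagrangian.
L = 31.3811 + 5*-12.0518 = -28.8779


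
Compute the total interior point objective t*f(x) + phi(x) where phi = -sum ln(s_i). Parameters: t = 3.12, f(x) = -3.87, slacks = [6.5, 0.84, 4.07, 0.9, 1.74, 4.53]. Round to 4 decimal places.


Step 1: Compute log-barrier.
ln values: [1.8718, -0.1744, 1.4036, -0.1054, 0.5539, 1.5107]
phi = -(1.8718 - 0.1744 + 1.4036 - 0.1054 + 0.5539 + 1.5107) = -5.0603
Step 2: Compute augmented objective.
t*f(x) = 3.12*-3.87 = -12.0744
Total = -12.0744 - 5.0603 = -17.1347


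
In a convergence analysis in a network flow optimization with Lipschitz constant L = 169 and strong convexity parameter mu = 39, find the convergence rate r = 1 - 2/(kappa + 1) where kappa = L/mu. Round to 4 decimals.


Step 1: Compute the condition number.
kappa = L/mu = 169/39 = 4.3333
Step 2: Compute the convergence rate.
r = 1 - 2/(kappa + 1) = 1 - 2*mu/(L + mu) = (L - mu)/(L + mu) = 130/208 = 0.625


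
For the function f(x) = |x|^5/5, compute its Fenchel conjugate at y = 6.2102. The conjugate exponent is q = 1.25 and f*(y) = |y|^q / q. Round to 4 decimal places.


The conjugate exponent q satisfies 1/p + 1/q = 1.
p = 5, so q = 5/(5 - 1) = 1.25
|y|^q = 6.2102^1.25 = 9.8035
f*(6.2102) = 9.8035 / 1.25 = 7.8428


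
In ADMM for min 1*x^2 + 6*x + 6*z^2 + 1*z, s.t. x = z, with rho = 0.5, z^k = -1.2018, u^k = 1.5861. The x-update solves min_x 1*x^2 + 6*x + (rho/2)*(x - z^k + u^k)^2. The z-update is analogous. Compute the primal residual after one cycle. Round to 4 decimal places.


ADMM iteration with rho = 0.5, z^k = -1.2018, u^k = 1.5861
Step 1: x-update.
Minimize 1*x^2 + 6*x + (0.5/2)*(x + 1.2018 + 1.5861)^2
FOC: (2*1 + 0.5)*x = -6 + 0.5*(-1.2018 - 1.5861)
x^{k+1} = -2.9576
Step 2: z-update.
Minimize 6*z^2 + 1*z + (0.5/2)*(-2.9576 - z + 1.5861)^2
FOC: (2*6 + 0.5)*z = -1 + 0.5*(-2.9576 + 1.5861)
z^{k+1} = -0.1349
Step 3: u-update.
u^{k+1} = 1.5861 - 2.9576 + 0.1349 = -1.2366
Step 4: Primal residual = |-2.9576 + 0.1349| = 2.8227


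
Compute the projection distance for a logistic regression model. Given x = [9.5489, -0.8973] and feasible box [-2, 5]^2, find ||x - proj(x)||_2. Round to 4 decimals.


Project each component onto [-2, 5].
clip(9.5489) = 5.0, clip(-0.8973) = -0.8973
Projection = [5.0, -0.8973]
Squared diffs: [20.6925, 0.0]
Distance = sqrt(20.6925) = 4.5489


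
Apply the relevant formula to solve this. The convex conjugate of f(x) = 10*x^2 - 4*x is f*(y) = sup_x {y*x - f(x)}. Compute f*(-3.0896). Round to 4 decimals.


f*(y) = sup_x {y*x - a*x^2 - b*x} = sup_x {(y-b)*x - a*x^2}
FOC: (y - b) - 2a*x = 0 => x* = (y - b)/(2a)
x* = (-3.0896 + 4)/(2*10) = 0.0455
f*(-3.0896) = (y-b)^2/(4a) = (-3.0896 + 4)^2/(4*10)
= 0.8288/40 = 0.0207


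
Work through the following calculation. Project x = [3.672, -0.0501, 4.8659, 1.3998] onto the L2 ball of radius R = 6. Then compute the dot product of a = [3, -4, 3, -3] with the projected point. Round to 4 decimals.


Step 1: Compute ||x|| (intermediates to 6 decimals).
||x|| = sqrt(3.672^2 + (-0.0501)^2 + 4.8659^2 + 1.3998^2) = 6.2548
Step 2: Project.
Since ||x|| > R, scale = R/||x|| = 6/6.2548 = 0.959263, proj(x) = scale * x
proj(x) = [3.522414, -0.048059, 4.667678, 1.342776]
Step 3: Dot product.
a^T * proj(x) = 3*3.522414 - 4*(-0.048059) + 3*4.667678 - 3*1.342776 = 20.7342


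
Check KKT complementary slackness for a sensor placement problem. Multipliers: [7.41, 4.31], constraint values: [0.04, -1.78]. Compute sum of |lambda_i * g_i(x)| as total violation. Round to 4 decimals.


KKT complementary slackness check:
lambda_1 * g_1 = 7.41 * 0.04 = 0.2964
lambda_2 * g_2 = 4.31 * -1.78 = -7.6718
Total violation = 0.2964 + 7.6718 = 7.9682


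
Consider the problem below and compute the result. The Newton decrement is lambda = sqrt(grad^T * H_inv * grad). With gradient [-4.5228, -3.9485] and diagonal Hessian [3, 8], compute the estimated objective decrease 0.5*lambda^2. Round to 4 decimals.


Step 1: H is diagonal, so H^(-1) * g = [-1.5076, -0.4936].
Step 2: g^T H^(-1) g = sum_i g_i^2 / H_ii
  = (-4.5228)^2/3 + (-3.9485)^2/8
  = 6.8186 + 1.9488 = 8.7674
Step 3: Objective decrease = 0.5 * g^T H^(-1) g = 4.3837


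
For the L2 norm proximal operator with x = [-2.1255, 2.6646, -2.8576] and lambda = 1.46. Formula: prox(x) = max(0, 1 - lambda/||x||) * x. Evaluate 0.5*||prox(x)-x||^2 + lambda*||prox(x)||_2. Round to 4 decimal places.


Step 1: Compute ||x||.
||x|| = 4.4479
Step 2: Compute scaling factor.
scale = max(0, 1 - 1.46/4.4479) = 0.6718
Step 3: prox(x) = [-1.4278, 1.79, -1.9196]
||prox(x)|| = 2.9879
Step 4: Proximal objective.
0.5*||prox-x||^2 = 1.0658
lambda*||prox|| = 4.3623
Total = 5.4281


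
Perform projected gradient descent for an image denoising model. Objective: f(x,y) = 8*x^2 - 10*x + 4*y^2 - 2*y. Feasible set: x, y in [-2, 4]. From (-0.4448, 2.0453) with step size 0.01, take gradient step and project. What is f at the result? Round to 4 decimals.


Step 1: Compute gradient at (-0.4448, 2.0453).
grad_x = 2*8*-0.4448 - 10 = -17.1168
grad_y = 2*4*2.0453 - 2 = 14.3624
Step 2: Gradient step.
x_raw = -0.4448 - 0.01*-17.1168 = -0.2736
y_raw = 2.0453 - 0.01*14.3624 = 1.9017
Step 3: Project onto [-2, 4].
x_proj = clip(-0.2736) = -0.2736
y_proj = clip(1.9017) = 1.9017
Step 4: Evaluate f.
f(-0.2736, 1.9017) = 13.9975


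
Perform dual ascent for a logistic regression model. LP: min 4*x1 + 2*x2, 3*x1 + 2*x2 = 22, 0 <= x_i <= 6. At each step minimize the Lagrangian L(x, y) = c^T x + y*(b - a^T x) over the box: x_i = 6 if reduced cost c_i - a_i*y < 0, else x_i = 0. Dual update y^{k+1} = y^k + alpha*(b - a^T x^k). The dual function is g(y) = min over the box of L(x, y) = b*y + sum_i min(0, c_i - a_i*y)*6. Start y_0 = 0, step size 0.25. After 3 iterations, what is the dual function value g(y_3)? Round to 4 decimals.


Dual ascent for LP: min 4*x1 + 2*x2, 3*x1 + 2*x2 = 22, 0 <= x_i <= 6
Step 1: y^k = 0.0, reduced costs: (4.0, 2.0)
  x^k = (0.0, 0.0), subgradient = b - a^T x = 22.0
  y^{k+1} = 0.0 + 0.25*22.0 = 5.5
Step 2: y^k = 5.5, reduced costs: (-12.5, -9.0)
  x^k = (6.0, 6.0), subgradient = b - a^T x = -8.0
  y^{k+1} = 5.5 + 0.25*-8.0 = 3.5
Step 3: y^k = 3.5, reduced costs: (-6.5, -5.0)
  x^k = (6.0, 6.0), subgradient = b - a^T x = -8.0
  y^{k+1} = 3.5 + 0.25*-8.0 = 1.5
Dual objective at y_3 = 1.5: reduced costs (-0.5, -1.0), box minimizer x = (6.0, 6.0)
g(y_3) = b*y + (c1 - a1*y)*x1 + (c2 - a2*y)*x2 = 22*1.5 + (-0.5)*6.0 + (-1.0)*6.0 = 33.0 - 3.0 - 6.0 = 24.0


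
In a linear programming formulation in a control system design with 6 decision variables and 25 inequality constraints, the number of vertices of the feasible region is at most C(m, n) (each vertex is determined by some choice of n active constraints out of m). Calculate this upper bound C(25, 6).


Each vertex corresponds to some choice of n active constraints out of m, so the number of vertices is at most C(m, n) = m! / (n!(m-n)!).
m = 25, n = 6
Numerator: 25 * 24 * 23 * 22 * 21 * 20
Denominator: 6! = 720
C(25, 6) = 177100


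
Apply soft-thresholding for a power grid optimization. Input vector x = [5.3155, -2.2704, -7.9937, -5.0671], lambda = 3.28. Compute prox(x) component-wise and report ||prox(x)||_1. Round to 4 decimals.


Soft-thresholding with lambda = 3.28:
prox(5.3155) = sign(5.3155)*max(|5.3155| - 3.28, 0) = 2.0355
prox(-2.2704) = sign(-2.2704)*max(|-2.2704| - 3.28, 0) = 0.0
prox(-7.9937) = sign(-7.9937)*max(|-7.9937| - 3.28, 0) = -4.7137
prox(-5.0671) = sign(-5.0671)*max(|-5.0671| - 3.28, 0) = -1.7871
prox(x) = [2.0355, 0.0, -4.7137, -1.7871]
||prox(x)||_1 = 2.0355 + 0.0 + 4.7137 + 1.7871 = 8.5363


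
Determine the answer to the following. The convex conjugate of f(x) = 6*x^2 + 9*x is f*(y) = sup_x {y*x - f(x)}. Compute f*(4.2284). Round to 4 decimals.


f*(y) = sup_x {y*x - a*x^2 - b*x} = sup_x {(y-b)*x - a*x^2}
FOC: (y - b) - 2a*x = 0 => x* = (y - b)/(2a)
x* = (4.2284 - 9)/(2*6) = -0.3976
f*(4.2284) = (y-b)^2/(4a) = (4.2284 - 9)^2/(4*6)
= 22.7682/24 = 0.9487


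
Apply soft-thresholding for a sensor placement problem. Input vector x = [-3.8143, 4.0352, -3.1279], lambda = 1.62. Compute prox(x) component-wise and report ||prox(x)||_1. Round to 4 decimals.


Soft-thresholding with lambda = 1.62:
prox(-3.8143) = sign(-3.8143)*max(|-3.8143| - 1.62, 0) = -2.1943
prox(4.0352) = sign(4.0352)*max(|4.0352| - 1.62, 0) = 2.4152
prox(-3.1279) = sign(-3.1279)*max(|-3.1279| - 1.62, 0) = -1.5079
prox(x) = [-2.1943, 2.4152, -1.5079]
||prox(x)||_1 = 2.1943 + 2.4152 + 1.5079 = 6.1174


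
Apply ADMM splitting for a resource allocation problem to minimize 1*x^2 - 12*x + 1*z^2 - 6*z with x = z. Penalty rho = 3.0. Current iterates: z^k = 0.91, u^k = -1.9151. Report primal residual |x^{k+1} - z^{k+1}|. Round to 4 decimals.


ADMM iteration with rho = 3.0, z^k = 0.91, u^k = -1.9151
Step 1: x-update.
Minimize 1*x^2 - 12*x + (3.0/2)*(x - 0.91 - 1.9151)^2
FOC: (2*1 + 3.0)*x = 12 + 3.0*(0.91 + 1.9151)
x^{k+1} = 4.0951
Step 2: z-update.
Minimize 1*z^2 - 6*z + (3.0/2)*(4.0951 - z - 1.9151)^2
FOC: (2*1 + 3.0)*z = 6 + 3.0*(4.0951 - 1.9151)
z^{k+1} = 2.508
Step 3: u-update.
u^{k+1} = -1.9151 + 4.0951 - 2.508 = -0.328
Step 4: Primal residual = |4.0951 - 2.508| = 1.5871


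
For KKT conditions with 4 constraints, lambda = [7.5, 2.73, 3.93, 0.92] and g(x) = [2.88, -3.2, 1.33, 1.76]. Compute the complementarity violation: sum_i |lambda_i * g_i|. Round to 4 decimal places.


KKT complementary slackness check:
lambda_1 * g_1 = 7.5 * 2.88 = 21.6
lambda_2 * g_2 = 2.73 * -3.2 = -8.736
lambda_3 * g_3 = 3.93 * 1.33 = 5.2269
lambda_4 * g_4 = 0.92 * 1.76 = 1.6192
Total violation = 21.6 + 8.736 + 5.2269 + 1.6192 = 37.1821


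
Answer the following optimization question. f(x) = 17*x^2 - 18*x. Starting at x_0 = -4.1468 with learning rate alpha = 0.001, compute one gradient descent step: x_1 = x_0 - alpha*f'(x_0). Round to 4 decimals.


We compute the gradient at x_0 and apply the update.
f'(x) = 34*x - 18
f'(-4.1468) = 34*-4.1468 - 18 = -158.9912
x_1 = -4.1468 - 0.001*-158.9912 = -3.9878


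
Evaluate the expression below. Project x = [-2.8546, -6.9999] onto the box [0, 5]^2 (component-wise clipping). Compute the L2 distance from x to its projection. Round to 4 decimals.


Project each component onto [0, 5].
clip(-2.8546) = 0.0, clip(-6.9999) = 0.0
Projection = [0.0, 0.0]
Squared diffs: [8.1487, 48.9986]
Distance = sqrt(57.1473) = 7.5596


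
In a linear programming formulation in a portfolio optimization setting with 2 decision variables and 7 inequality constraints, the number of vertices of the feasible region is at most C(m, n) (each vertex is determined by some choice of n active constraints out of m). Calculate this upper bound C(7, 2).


Each vertex corresponds to some choice of n active constraints out of m, so the number of vertices is at most C(m, n) = m! / (n!(m-n)!).
m = 7, n = 2
Numerator: 7 * 6
Denominator: 2! = 2
C(7, 2) = 21


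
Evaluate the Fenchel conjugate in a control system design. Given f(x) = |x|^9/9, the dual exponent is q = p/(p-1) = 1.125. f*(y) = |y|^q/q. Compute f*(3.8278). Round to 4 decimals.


The conjugate exponent q satisfies 1/p + 1/q = 1.
p = 9, so q = 9/(9 - 1) = 1.125
|y|^q = 3.8278^1.125 = 4.5271
f*(3.8278) = 4.5271 / 1.125 = 4.0241


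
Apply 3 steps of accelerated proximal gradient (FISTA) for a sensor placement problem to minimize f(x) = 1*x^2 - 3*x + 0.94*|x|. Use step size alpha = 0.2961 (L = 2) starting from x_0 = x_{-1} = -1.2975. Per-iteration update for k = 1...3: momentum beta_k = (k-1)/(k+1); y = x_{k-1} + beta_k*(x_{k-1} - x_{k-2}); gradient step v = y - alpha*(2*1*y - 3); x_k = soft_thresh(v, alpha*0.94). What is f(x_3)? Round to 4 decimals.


FISTA on f(x) = 1*x^2 - 3*x + 0.94*|x|
L = 2, alpha = 0.2961
Iteration 1: beta = 0.0, y = -1.2975 + 0.0*(-1.2975 + 1.2975) = -1.2975
  grad(y) = -5.595, v = y - alpha*grad = 0.3592
  prox(v) = soft_thresh(0.3592, 0.2783) = 0.0808
Iteration 2: beta = 0.3333, y = 0.0808 + 0.3333*(0.0808 + 1.2975) = 0.5403
  grad(y) = -1.9194, v = y - alpha*grad = 1.1086
  prox(v) = soft_thresh(1.1086, 0.2783) = 0.8303
Iteration 3: beta = 0.5, y = 0.8303 + 0.5*(0.8303 - 0.0808) = 1.205
  grad(y) = -0.59, v = y - alpha*grad = 1.3797
  prox(v) = soft_thresh(1.3797, 0.2783) = 1.1014
f(x_3) = 1*1.1014^2 - 3*1.1014 + 0.94*|1.1014| = -1.0558


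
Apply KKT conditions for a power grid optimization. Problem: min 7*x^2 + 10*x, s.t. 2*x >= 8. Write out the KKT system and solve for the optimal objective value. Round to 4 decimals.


Step 1: Try lambda = 0 (constraint inactive).
x_unc = -10/(2*7) = -0.7143
Check: 2*-0.7143 = -1.4286 < 8 -- violated!
Step 2: Constraint must be active: 2*x = 8
x* = 8/2 = 4.0
lambda = (2*7*4.0 + 10)/2 = 33.0
Step 3: Compute optimal value.
f(x*) = 7*4.0^2 + 10*4.0 = 152.0


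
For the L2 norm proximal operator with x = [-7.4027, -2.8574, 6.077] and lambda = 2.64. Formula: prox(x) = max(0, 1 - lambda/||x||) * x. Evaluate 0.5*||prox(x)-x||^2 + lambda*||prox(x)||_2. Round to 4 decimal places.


Step 1: Compute ||x||.
||x|| = 9.9947
Step 2: Compute scaling factor.
scale = max(0, 1 - 2.64/9.9947) = 0.7359
Step 3: prox(x) = [-5.4474, -2.1026, 4.4718]
||prox(x)|| = 7.3547
Step 4: Proximal objective.
0.5*||prox-x||^2 = 3.4848
lambda*||prox|| = 19.4164
Total = 22.9013


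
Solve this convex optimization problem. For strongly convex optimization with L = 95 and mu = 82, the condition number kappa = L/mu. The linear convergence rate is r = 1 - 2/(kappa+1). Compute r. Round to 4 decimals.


Step 1: Compute the condition number.
kappa = L/mu = 95/82 = 1.1585
Step 2: Compute the convergence rate.
r = 1 - 2/(kappa + 1) = 1 - 2*mu/(L + mu) = (L - mu)/(L + mu) = 13/177 = 0.0734


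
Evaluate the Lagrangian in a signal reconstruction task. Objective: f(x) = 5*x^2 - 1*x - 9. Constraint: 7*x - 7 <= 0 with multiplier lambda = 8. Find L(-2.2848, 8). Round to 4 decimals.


Step 1: Evaluate f(x).
f(-2.2848) = 5*(-2.2848)^2 - 1*(-2.2848) - 9 = 19.3864
Step 2: Evaluate g(x).
g(-2.2848) = 7*-2.2848 - 7 = -22.9936
Step 3: Compute Lagrangian.
L = 19.3864 + 8*-22.9936 = -164.5624


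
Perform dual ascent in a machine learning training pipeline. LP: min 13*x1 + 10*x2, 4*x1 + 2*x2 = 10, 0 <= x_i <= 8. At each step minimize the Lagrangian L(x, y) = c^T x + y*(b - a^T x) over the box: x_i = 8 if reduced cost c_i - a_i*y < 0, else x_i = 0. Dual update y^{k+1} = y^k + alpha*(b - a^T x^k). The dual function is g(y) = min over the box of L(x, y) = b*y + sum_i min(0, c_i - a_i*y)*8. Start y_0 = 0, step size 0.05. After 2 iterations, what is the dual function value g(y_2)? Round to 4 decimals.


Dual ascent for LP: min 13*x1 + 10*x2, 4*x1 + 2*x2 = 10, 0 <= x_i <= 8
Step 1: y^k = 0.0, reduced costs: (13.0, 10.0)
  x^k = (0.0, 0.0), subgradient = b - a^T x = 10.0
  y^{k+1} = 0.0 + 0.05*10.0 = 0.5
Step 2: y^k = 0.5, reduced costs: (11.0, 9.0)
  x^k = (0.0, 0.0), subgradient = b - a^T x = 10.0
  y^{k+1} = 0.5 + 0.05*10.0 = 1.0
Dual objective at y_2 = 1.0: reduced costs (9.0, 8.0), box minimizer x = (0.0, 0.0)
g(y_2) = b*y + (c1 - a1*y)*x1 + (c2 - a2*y)*x2 = 10*1.0 + 9.0*0.0 + 8.0*0.0 = 10.0 + 0.0 + 0.0 = 10.0


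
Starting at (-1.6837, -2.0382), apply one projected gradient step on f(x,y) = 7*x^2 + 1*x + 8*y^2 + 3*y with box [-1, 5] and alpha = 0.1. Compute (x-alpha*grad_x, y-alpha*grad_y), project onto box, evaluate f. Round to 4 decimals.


Step 1: Compute gradient at (-1.6837, -2.0382).
grad_x = 2*7*-1.6837 + 1 = -22.5718
grad_y = 2*8*-2.0382 + 3 = -29.6112
Step 2: Gradient step.
x_raw = -1.6837 - 0.1*-22.5718 = 0.5735
y_raw = -2.0382 - 0.1*-29.6112 = 0.9229
Step 3: Project onto [-1, 5].
x_proj = clip(0.5735) = 0.5735
y_proj = clip(0.9229) = 0.9229
Step 4: Evaluate f.
f(0.5735, 0.9229) = 12.4586


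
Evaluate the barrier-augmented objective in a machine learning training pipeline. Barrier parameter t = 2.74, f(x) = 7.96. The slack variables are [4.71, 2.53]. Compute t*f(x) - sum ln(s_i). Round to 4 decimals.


Step 1: Compute log-barrier.
ln values: [1.5497, 0.9282]
phi = -(1.5497 + 0.9282) = -2.4779
Step 2: Compute augmented objective.
t*f(x) = 2.74*7.96 = 21.8104
Total = 21.8104 - 2.4779 = 19.3325


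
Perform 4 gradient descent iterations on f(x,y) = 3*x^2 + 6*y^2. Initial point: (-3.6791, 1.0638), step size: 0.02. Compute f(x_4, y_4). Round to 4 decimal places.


Gradient descent on f(x,y) = 3*x^2 + 6*y^2.
Starting point: (-3.6791, 1.0638), alpha = 0.02
Step 1: grad_x = 2*3*-3.6791 = -22.0746, grad_y = 2*6*1.0638 = 12.7656
  x_1 = -3.6791 - 0.02*-22.0746 = -3.2376
  y_1 = 1.0638 - 0.02*12.7656 = 0.8085
Step 2: grad_x = 2*3*-3.2376 = -19.4256, grad_y = 2*6*0.8085 = 9.7019
  x_2 = -3.2376 - 0.02*-19.4256 = -2.8491
  y_2 = 0.8085 - 0.02*9.7019 = 0.6145
Step 3: grad_x = 2*3*-2.8491 = -17.0946, grad_y = 2*6*0.6145 = 7.3734
  x_3 = -2.8491 - 0.02*-17.0946 = -2.5072
  y_3 = 0.6145 - 0.02*7.3734 = 0.467
Step 4: grad_x = 2*3*-2.5072 = -15.0432, grad_y = 2*6*0.467 = 5.6038
  x_4 = -2.5072 - 0.02*-15.0432 = -2.2063
  y_4 = 0.467 - 0.02*5.6038 = 0.3549
f(-2.2063, 0.3549) = 3*(-2.2063)^2 + 6*0.3549^2 = 15.3596


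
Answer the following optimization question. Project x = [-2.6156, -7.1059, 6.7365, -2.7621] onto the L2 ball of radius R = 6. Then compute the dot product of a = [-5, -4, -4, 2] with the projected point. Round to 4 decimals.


Step 1: Compute ||x|| (intermediates to 6 decimals).
||x|| = sqrt((-2.6156)^2 + (-7.1059)^2 + 6.7365^2 + (-2.7621)^2) = 10.504514
Step 2: Project.
Since ||x|| > R, scale = R/||x|| = 6/10.504514 = 0.571183, proj(x) = scale * x
proj(x) = [-1.493986, -4.058769, 3.847774, -1.577665]
Step 3: Dot product.
a^T * proj(x) = -5*(-1.493986) - 4*(-4.058769) - 4*3.847774 + 2*(-1.577665) = 5.1586


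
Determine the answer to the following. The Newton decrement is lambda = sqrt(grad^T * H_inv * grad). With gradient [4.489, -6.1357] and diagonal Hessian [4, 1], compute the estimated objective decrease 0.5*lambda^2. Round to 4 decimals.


Step 1: H is diagonal, so H^(-1) * g = [1.1223, -6.1357].
Step 2: g^T H^(-1) g = sum_i g_i^2 / H_ii
  = (4.489)^2/4 + (-6.1357)^2/1
  = 5.0378 + 37.6468 = 42.6846
Step 3: Objective decrease = 0.5 * g^T H^(-1) g = 21.3423


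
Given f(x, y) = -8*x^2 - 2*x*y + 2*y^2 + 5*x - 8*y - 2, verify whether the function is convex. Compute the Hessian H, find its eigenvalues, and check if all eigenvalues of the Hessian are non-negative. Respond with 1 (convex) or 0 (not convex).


The Hessian of f(x,y) = -8*x^2 - 2*x*y + 2*y^2 + 5*x - 8*y - 2 is:
H = [[-16, -2], [-2, 4]]
Trace = -16 + 4 = -12
Determinant = -16*4 - (-2)^2 = -68
Discriminant = (-12)^2 - 4*-68 = 416.0
Eigenvalues: lambda_1 = -16.198, lambda_2 = 4.198
The function is not convex.

0


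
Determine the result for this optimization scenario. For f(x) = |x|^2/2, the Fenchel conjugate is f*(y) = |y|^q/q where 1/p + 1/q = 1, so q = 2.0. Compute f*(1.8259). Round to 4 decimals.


The conjugate exponent q satisfies 1/p + 1/q = 1.
p = 2, so q = 2/(2 - 1) = 2.0
|y|^q = 1.8259^2.0 = 3.3339
f*(1.8259) = 3.3339 / 2.0 = 1.667


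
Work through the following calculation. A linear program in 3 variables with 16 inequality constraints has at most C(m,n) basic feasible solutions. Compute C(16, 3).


Each vertex corresponds to some choice of n active constraints out of m, so the number of vertices is at most C(m, n) = m! / (n!(m-n)!).
m = 16, n = 3
Numerator: 16 * 15 * 14
Denominator: 3! = 6
C(16, 3) = 560


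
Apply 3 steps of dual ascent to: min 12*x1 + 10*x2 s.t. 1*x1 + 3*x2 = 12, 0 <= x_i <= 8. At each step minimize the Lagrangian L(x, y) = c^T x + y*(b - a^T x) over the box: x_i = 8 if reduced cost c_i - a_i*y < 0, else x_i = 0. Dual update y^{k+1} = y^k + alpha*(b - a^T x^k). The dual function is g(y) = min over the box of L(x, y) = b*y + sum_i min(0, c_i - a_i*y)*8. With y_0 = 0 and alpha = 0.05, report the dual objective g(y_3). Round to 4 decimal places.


Dual ascent for LP: min 12*x1 + 10*x2, 1*x1 + 3*x2 = 12, 0 <= x_i <= 8
Step 1: y^k = 0.0, reduced costs: (12.0, 10.0)
  x^k = (0.0, 0.0), subgradient = b - a^T x = 12.0
  y^{k+1} = 0.0 + 0.05*12.0 = 0.6
Step 2: y^k = 0.6, reduced costs: (11.4, 8.2)
  x^k = (0.0, 0.0), subgradient = b - a^T x = 12.0
  y^{k+1} = 0.6 + 0.05*12.0 = 1.2
Step 3: y^k = 1.2, reduced costs: (10.8, 6.4)
  x^k = (0.0, 0.0), subgradient = b - a^T x = 12.0
  y^{k+1} = 1.2 + 0.05*12.0 = 1.8
Dual objective at y_3 = 1.8: reduced costs (10.2, 4.6), box minimizer x = (0.0, 0.0)
g(y_3) = b*y + (c1 - a1*y)*x1 + (c2 - a2*y)*x2 = 12*1.8 + 10.2*0.0 + 4.6*0.0 = 21.6 + 0.0 + 0.0 = 21.6


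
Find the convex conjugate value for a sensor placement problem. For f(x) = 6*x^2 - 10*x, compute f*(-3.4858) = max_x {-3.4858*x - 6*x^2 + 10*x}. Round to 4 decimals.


f*(y) = sup_x {y*x - a*x^2 - b*x} = sup_x {(y-b)*x - a*x^2}
FOC: (y - b) - 2a*x = 0 => x* = (y - b)/(2a)
x* = (-3.4858 + 10)/(2*6) = 0.5429
f*(-3.4858) = (y-b)^2/(4a) = (-3.4858 + 10)^2/(4*6)
= 42.4348/24 = 1.7681


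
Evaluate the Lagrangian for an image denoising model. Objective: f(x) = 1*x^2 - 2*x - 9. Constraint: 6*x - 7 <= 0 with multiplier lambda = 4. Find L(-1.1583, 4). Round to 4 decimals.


Step 1: Evaluate f(x).
f(-1.1583) = 1*(-1.1583)^2 - 2*(-1.1583) - 9 = -5.3417
Step 2: Evaluate g(x).
g(-1.1583) = 6*-1.1583 - 7 = -13.9498
Step 3: Compute Lagrangian.
L = -5.3417 + 4*-13.9498 = -61.1409


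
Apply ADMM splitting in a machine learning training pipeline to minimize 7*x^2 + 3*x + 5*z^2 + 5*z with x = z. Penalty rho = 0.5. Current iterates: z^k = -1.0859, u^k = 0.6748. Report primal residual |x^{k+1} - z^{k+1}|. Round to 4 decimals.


ADMM iteration with rho = 0.5, z^k = -1.0859, u^k = 0.6748
Step 1: x-update.
Minimize 7*x^2 + 3*x + (0.5/2)*(x + 1.0859 + 0.6748)^2
FOC: (2*7 + 0.5)*x = -3 + 0.5*(-1.0859 - 0.6748)
x^{k+1} = -0.2676
Step 2: z-update.
Minimize 5*z^2 + 5*z + (0.5/2)*(-0.2676 - z + 0.6748)^2
FOC: (2*5 + 0.5)*z = -5 + 0.5*(-0.2676 + 0.6748)
z^{k+1} = -0.4568
Step 3: u-update.
u^{k+1} = 0.6748 - 0.2676 + 0.4568 = 0.864
Step 4: Primal residual = |-0.2676 + 0.4568| = 0.1892


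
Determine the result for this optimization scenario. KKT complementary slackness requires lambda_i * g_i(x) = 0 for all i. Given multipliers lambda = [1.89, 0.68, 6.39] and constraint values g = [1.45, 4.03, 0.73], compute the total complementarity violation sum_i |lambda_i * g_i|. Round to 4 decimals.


KKT complementary slackness check:
lambda_1 * g_1 = 1.89 * 1.45 = 2.7405
lambda_2 * g_2 = 0.68 * 4.03 = 2.7404
lambda_3 * g_3 = 6.39 * 0.73 = 4.6647
Total violation = 2.7405 + 2.7404 + 4.6647 = 10.1456


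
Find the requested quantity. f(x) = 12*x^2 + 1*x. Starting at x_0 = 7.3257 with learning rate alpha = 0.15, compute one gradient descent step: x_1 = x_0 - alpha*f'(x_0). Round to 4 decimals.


We compute the gradient at x_0 and apply the update.
f'(x) = 24*x + 1
f'(7.3257) = 24*7.3257 + 1 = 176.8168
x_1 = 7.3257 - 0.15*176.8168 = -19.1968


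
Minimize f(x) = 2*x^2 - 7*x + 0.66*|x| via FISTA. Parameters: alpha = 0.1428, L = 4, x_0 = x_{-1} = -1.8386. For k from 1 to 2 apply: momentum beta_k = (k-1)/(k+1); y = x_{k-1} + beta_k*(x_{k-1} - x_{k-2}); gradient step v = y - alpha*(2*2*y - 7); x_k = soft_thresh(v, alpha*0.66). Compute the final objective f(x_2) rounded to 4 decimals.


FISTA on f(x) = 2*x^2 - 7*x + 0.66*|x|
L = 4, alpha = 0.1428
Iteration 1: beta = 0.0, y = -1.8386 + 0.0*(-1.8386 + 1.8386) = -1.8386
  grad(y) = -14.3544, v = y - alpha*grad = 0.2112
  prox(v) = soft_thresh(0.2112, 0.0942) = 0.117
Iteration 2: beta = 0.3333, y = 0.117 + 0.3333*(0.117 + 1.8386) = 0.7688
  grad(y) = -3.9247, v = y - alpha*grad = 1.3293
  prox(v) = soft_thresh(1.3293, 0.0942) = 1.235
f(x_2) = 2*1.235^2 - 7*1.235 + 0.66*|1.235| = -4.7795


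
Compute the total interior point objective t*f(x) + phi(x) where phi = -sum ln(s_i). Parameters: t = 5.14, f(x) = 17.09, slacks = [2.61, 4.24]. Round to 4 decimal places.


Step 1: Compute log-barrier.
ln values: [0.9594, 1.4446]
phi = -(0.9594 + 1.4446) = -2.4039
Step 2: Compute augmented objective.
t*f(x) = 5.14*17.09 = 87.8426
Total = 87.8426 - 2.4039 = 85.4387


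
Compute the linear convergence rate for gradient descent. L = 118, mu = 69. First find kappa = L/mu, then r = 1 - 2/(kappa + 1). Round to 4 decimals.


Step 1: Compute the condition number.
kappa = L/mu = 118/69 = 1.7101
Step 2: Compute the convergence rate.
r = 1 - 2/(kappa + 1) = 1 - 2*mu/(L + mu) = (L - mu)/(L + mu) = 49/187 = 0.262


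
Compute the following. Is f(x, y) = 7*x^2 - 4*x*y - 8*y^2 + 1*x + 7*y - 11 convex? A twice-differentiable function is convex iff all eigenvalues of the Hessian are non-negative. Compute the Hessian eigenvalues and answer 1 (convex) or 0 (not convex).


The Hessian of f(x,y) = 7*x^2 - 4*x*y - 8*y^2 + 1*x + 7*y - 11 is:
H = [[14, -4], [-4, -16]]
Trace = 14 - 16 = -2
Determinant = 14*-16 - (-4)^2 = -240
Discriminant = (-2)^2 - 4*-240 = 964.0
Eigenvalues: lambda_1 = -16.5242, lambda_2 = 14.5242
The function is not convex.

0


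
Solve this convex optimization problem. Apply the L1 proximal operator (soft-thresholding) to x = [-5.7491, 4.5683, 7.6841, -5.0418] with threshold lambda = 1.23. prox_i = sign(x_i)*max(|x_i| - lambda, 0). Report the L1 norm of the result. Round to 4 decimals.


Soft-thresholding with lambda = 1.23:
prox(-5.7491) = sign(-5.7491)*max(|-5.7491| - 1.23, 0) = -4.5191
prox(4.5683) = sign(4.5683)*max(|4.5683| - 1.23, 0) = 3.3383
prox(7.6841) = sign(7.6841)*max(|7.6841| - 1.23, 0) = 6.4541
prox(-5.0418) = sign(-5.0418)*max(|-5.0418| - 1.23, 0) = -3.8118
prox(x) = [-4.5191, 3.3383, 6.4541, -3.8118]
||prox(x)||_1 = 4.5191 + 3.3383 + 6.4541 + 3.8118 = 18.1233


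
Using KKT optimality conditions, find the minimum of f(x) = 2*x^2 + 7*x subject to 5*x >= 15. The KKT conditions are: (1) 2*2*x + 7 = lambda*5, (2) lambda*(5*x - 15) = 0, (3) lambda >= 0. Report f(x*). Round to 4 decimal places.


Step 1: Try lambda = 0 (constraint inactive).
x_unc = -7/(2*2) = -1.75
Check: 5*-1.75 = -8.75 < 15 -- violated!
Step 2: Constraint must be active: 5*x = 15
x* = 15/5 = 3.0
lambda = (2*2*3.0 + 7)/5 = 3.8
Step 3: Compute optimal value.
f(x*) = 2*3.0^2 + 7*3.0 = 39.0


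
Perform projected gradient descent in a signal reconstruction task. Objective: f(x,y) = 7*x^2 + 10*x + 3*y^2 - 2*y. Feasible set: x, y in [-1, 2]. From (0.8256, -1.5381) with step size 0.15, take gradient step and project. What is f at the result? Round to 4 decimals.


Step 1: Compute gradient at (0.8256, -1.5381).
grad_x = 2*7*0.8256 + 10 = 21.5584
grad_y = 2*3*-1.5381 - 2 = -11.2286
Step 2: Gradient step.
x_raw = 0.8256 - 0.15*21.5584 = -2.4082
y_raw = -1.5381 - 0.15*-11.2286 = 0.1462
Step 3: Project onto [-1, 2].
x_proj = clip(-2.4082) = -1.0
y_proj = clip(0.1462) = 0.1462
Step 4: Evaluate f.
f(-1.0, 0.1462) = -3.2283


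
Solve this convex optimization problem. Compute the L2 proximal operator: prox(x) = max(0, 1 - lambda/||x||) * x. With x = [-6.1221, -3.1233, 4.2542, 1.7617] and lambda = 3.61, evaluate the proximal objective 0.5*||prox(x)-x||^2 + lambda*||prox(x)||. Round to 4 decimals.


Step 1: Compute ||x||.
||x|| = 8.2727
Step 2: Compute scaling factor.
scale = max(0, 1 - 3.61/8.2727) = 0.5636
Step 3: prox(x) = [-3.4506, -1.7604, 2.3978, 0.9929]
||prox(x)|| = 4.6627
Step 4: Proximal objective.
0.5*||prox-x||^2 = 6.5161
lambda*||prox|| = 16.8323
Total = 23.3483


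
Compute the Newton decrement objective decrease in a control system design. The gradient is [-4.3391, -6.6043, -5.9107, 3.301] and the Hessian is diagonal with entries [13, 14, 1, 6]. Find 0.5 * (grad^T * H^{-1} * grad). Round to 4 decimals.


Step 1: H is diagonal, so H^(-1) * g = [-0.3338, -0.4717, -5.9107, 0.5502].
Step 2: g^T H^(-1) g = sum_i g_i^2 / H_ii
  = (-4.3391)^2/13 + (-6.6043)^2/14 + (-5.9107)^2/1 + (3.301)^2/6
  = 1.4483 + 3.1155 + 34.9364 + 1.8161 = 41.3163
Step 3: Objective decrease = 0.5 * g^T H^(-1) g = 20.6581


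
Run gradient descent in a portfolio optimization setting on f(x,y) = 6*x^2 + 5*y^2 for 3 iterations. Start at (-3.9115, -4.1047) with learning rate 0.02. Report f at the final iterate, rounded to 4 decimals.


Gradient descent on f(x,y) = 6*x^2 + 5*y^2.
Starting point: (-3.9115, -4.1047), alpha = 0.02
Step 1: grad_x = 2*6*-3.9115 = -46.938, grad_y = 2*5*-4.1047 = -41.047
  x_1 = -3.9115 - 0.02*-46.938 = -2.9727
  y_1 = -4.1047 - 0.02*-41.047 = -3.2838
Step 2: grad_x = 2*6*-2.9727 = -35.6729, grad_y = 2*5*-3.2838 = -32.8376
  x_2 = -2.9727 - 0.02*-35.6729 = -2.2593
  y_2 = -3.2838 - 0.02*-32.8376 = -2.627
Step 3: grad_x = 2*6*-2.2593 = -27.1114, grad_y = 2*5*-2.627 = -26.2701
  x_3 = -2.2593 - 0.02*-27.1114 = -1.7171
  y_3 = -2.627 - 0.02*-26.2701 = -2.1016
f(-1.7171, -2.1016) = 6*(-1.7171)^2 + 5*(-2.1016)^2 = 39.7734


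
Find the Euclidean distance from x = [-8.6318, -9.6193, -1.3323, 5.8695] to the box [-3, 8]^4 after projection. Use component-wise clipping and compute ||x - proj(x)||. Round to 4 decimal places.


Project each component onto [-3, 8].
clip(-8.6318) = -3.0, clip(-9.6193) = -3.0, clip(-1.3323) = -1.3323, clip(5.8695) = 5.8695
Projection = [-3.0, -3.0, -1.3323, 5.8695]
Squared diffs: [31.7172, 43.8151, 0.0, 0.0]
Distance = sqrt(75.5323) = 8.6909


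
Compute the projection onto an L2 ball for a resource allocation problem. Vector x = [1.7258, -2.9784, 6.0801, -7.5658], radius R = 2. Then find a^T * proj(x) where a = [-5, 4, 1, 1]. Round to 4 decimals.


Step 1: Compute ||x|| (intermediates to 6 decimals).
||x|| = sqrt(1.7258^2 + (-2.9784)^2 + 6.0801^2 + (-7.5658)^2) = 10.298456
Step 2: Project.
Since ||x|| > R, scale = R/||x|| = 2/10.298456 = 0.194204, proj(x) = scale * x
proj(x) = [0.335157, -0.578417, 1.18078, -1.469309]
Step 3: Dot product.
a^T * proj(x) = -5*0.335157 + 4*(-0.578417) + 1*1.18078 + 1*(-1.469309) = -4.278


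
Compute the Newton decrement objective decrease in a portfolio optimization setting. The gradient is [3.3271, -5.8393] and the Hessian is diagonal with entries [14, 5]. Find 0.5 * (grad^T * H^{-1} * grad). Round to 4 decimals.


Step 1: H is diagonal, so H^(-1) * g = [0.2377, -1.1679].
Step 2: g^T H^(-1) g = sum_i g_i^2 / H_ii
  = (3.3271)^2/14 + (-5.8393)^2/5
  = 0.7907 + 6.8195 = 7.6102
Step 3: Objective decrease = 0.5 * g^T H^(-1) g = 3.8051


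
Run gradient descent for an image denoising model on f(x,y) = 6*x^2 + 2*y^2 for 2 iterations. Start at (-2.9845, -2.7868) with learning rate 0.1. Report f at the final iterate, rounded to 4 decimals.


Gradient descent on f(x,y) = 6*x^2 + 2*y^2.
Starting point: (-2.9845, -2.7868), alpha = 0.1
Step 1: grad_x = 2*6*-2.9845 = -35.814, grad_y = 2*2*-2.7868 = -11.1472
  x_1 = -2.9845 - 0.1*-35.814 = 0.5969
  y_1 = -2.7868 - 0.1*-11.1472 = -1.6721
Step 2: grad_x = 2*6*0.5969 = 7.1628, grad_y = 2*2*-1.6721 = -6.6883
  x_2 = 0.5969 - 0.1*7.1628 = -0.1194
  y_2 = -1.6721 - 0.1*-6.6883 = -1.0032
f(-0.1194, -1.0032) = 6*(-0.1194)^2 + 2*(-1.0032)^2 = 2.0985


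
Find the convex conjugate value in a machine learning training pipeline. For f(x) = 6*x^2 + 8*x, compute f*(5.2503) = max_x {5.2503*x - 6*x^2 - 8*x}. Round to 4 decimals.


f*(y) = sup_x {y*x - a*x^2 - b*x} = sup_x {(y-b)*x - a*x^2}
FOC: (y - b) - 2a*x = 0 => x* = (y - b)/(2a)
x* = (5.2503 - 8)/(2*6) = -0.2291
f*(5.2503) = (y-b)^2/(4a) = (5.2503 - 8)^2/(4*6)
= 7.5609/24 = 0.315


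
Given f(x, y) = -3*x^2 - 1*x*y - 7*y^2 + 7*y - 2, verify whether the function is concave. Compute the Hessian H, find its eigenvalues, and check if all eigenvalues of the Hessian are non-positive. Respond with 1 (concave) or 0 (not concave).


The Hessian of f(x,y) = -3*x^2 - 1*x*y - 7*y^2 + 7*y - 2 is:
H = [[-6, -1], [-1, -14]]
Trace = -6 - 14 = -20
Determinant = -6*-14 - (-1)^2 = 83
Discriminant = (-20)^2 - 4*83 = 68.0
Eigenvalues: lambda_1 = -14.1231, lambda_2 = -5.8769
The function is concave.

1


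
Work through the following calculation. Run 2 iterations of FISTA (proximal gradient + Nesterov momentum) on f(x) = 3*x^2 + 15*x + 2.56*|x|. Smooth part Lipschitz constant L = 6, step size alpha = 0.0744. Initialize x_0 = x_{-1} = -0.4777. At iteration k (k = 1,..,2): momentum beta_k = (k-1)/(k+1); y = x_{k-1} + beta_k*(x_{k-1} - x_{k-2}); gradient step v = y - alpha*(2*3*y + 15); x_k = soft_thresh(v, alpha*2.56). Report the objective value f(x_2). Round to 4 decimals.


FISTA on f(x) = 3*x^2 + 15*x + 2.56*|x|
L = 6, alpha = 0.0744
Iteration 1: beta = 0.0, y = -0.4777 + 0.0*(-0.4777 + 0.4777) = -0.4777
  grad(y) = 12.1338, v = y - alpha*grad = -1.3805
  prox(v) = soft_thresh(-1.3805, 0.1905) = -1.19
Iteration 2: beta = 0.3333, y = -1.19 + 0.3333*(-1.19 + 0.4777) = -1.4274
  grad(y) = 6.4355, v = y - alpha*grad = -1.9062
  prox(v) = soft_thresh(-1.9062, 0.1905) = -1.7158
f(x_2) = 3*(-1.7158)^2 + 15*(-1.7158) + 2.56*|-1.7158| = -12.5125
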